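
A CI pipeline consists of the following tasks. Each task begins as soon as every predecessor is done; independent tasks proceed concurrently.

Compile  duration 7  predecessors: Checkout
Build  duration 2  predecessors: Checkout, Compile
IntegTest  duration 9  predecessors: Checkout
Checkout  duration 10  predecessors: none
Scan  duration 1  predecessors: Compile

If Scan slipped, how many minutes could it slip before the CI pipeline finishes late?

1

The longest chain is Checkout→Compile→Build = 10+7+2 = 19; overall finish 19 minutes.
Longest path through Scan: 18 minutes (earliest finish 18, latest finish 19).
Float = 19 − 18 = 1.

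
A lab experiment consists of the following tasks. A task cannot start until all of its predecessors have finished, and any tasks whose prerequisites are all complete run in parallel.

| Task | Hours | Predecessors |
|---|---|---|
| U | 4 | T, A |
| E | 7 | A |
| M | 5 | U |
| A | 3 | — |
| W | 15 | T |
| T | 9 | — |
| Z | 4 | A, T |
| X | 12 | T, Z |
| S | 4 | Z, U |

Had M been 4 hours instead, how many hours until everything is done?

25

Baseline: T→Z→X = 9+4+12 = 25 → 25 hours.
M has 7 hours of float (longest path through it is 18).
That remains the longest chain; total 25 hours.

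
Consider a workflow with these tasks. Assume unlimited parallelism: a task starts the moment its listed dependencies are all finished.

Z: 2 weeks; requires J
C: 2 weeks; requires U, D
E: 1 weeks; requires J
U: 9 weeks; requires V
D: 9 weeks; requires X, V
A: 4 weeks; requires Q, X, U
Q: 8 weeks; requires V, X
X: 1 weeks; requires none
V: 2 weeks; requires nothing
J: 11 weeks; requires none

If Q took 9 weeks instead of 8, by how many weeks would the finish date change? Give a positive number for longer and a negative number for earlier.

Critical path before the change: V→U→A = 2+9+4 = 15 giving 15 weeks.
The longest path through Q is only 14 weeks, so Q has float 1.
Now V→Q→A = 2+9+4 = 15 is longest, so the finish becomes 15 weeks.
Change in finish: 15 − 15 = +0 weeks.

0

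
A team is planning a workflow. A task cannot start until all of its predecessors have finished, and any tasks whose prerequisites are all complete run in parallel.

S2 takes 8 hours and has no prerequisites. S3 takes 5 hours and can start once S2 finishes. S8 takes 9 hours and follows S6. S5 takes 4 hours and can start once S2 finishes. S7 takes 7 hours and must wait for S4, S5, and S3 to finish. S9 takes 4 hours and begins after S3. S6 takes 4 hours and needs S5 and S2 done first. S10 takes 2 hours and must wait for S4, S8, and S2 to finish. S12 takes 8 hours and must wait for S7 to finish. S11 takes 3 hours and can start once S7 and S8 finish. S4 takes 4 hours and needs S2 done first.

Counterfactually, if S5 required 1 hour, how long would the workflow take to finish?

28

Baseline: S2→S5→S6→S8→S11 = 8+4+4+9+3 = 28 → 28 hours.
Since S5 is critical, the -3 change carries straight to that chain (now 25 hours).
The binding chain switches to S2→S3→S7→S12 = 8+5+7+8 = 28; finish 28 hours.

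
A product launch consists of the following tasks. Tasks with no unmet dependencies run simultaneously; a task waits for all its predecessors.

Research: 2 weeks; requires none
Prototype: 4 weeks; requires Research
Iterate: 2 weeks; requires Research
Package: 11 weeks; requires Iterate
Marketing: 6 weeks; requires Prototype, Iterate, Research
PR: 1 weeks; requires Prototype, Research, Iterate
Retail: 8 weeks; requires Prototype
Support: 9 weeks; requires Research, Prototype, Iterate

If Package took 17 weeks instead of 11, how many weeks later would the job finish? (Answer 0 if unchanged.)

6

As given, the longest chain is Research→Iterate→Package = 2+2+11 = 15, so the finish is 15 weeks.
Since Package is critical, the +6 change carries straight to that chain (now 21 weeks).
That remains the longest chain; total 21 weeks.
Change in finish: 21 − 15 = +6 weeks.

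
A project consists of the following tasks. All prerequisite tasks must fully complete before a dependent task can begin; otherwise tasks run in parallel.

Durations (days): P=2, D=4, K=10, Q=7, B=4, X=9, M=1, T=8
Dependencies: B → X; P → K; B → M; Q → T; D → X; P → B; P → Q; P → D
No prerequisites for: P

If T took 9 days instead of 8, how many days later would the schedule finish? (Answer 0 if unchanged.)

1

Actual critical path: P→Q→T = 2+7+8 = 17 ⇒ 17 days.
Since T is critical, the +1 change carries straight to that chain (now 18 days).
The critical path is still P→Q→T; finish is now 18 days.
Change in finish: 18 − 17 = +1 days.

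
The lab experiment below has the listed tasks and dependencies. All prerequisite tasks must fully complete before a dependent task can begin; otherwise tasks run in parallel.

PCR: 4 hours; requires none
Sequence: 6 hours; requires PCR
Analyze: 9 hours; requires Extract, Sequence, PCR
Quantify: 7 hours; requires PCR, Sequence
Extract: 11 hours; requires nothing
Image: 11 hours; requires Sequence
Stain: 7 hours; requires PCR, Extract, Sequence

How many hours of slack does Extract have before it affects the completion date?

Critical path: PCR→Sequence→Image = 4+6+11 = 21, so the finish is 21 hours.
Longest path through Extract: 20 hours (earliest finish 11, latest finish 12).
Slack of Extract = 1 − 0 = 1 hour.

1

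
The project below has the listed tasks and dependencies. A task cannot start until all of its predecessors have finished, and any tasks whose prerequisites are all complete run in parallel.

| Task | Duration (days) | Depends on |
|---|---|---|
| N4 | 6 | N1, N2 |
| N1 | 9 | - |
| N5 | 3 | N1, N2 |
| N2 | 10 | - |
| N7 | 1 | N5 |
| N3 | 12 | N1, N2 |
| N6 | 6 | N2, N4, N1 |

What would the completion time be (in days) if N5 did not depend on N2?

22

With the dependency in place, N2→N3 = 10+12 = 22 sets the finish at 22 days.
Without N2→N5, N5's earliest start moves from 10 to 9.
After: N2→N3 = 10+12 = 22 → 22 days.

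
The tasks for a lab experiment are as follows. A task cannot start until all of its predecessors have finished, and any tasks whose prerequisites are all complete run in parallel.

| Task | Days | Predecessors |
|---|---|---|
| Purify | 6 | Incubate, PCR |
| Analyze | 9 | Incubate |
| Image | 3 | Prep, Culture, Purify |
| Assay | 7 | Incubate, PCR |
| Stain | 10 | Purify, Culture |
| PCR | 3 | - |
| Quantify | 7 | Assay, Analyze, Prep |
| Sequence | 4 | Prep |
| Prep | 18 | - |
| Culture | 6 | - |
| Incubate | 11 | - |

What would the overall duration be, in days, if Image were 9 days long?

Baseline: Incubate→Purify→Stain = 11+6+10 = 27 → 27 days.
Image is off the critical path — its longest chain is 21 days, giving 6 of slack.
New critical path: Prep→Image = 18+9 = 27 ⇒ 27 days.

27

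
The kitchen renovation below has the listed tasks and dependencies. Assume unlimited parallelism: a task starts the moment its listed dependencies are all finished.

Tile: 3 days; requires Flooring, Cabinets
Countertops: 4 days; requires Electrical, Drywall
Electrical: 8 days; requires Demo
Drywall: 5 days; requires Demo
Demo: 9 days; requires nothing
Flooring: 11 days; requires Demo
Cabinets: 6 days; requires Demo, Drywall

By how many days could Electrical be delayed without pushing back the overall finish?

Critical path: Demo→Drywall→Cabinets→Tile = 9+5+6+3 = 23, so the finish is 23 days.
Electrical finishes as early as 17 and must finish by 19.
Slack of Electrical = 11 − 9 = 2 days.

2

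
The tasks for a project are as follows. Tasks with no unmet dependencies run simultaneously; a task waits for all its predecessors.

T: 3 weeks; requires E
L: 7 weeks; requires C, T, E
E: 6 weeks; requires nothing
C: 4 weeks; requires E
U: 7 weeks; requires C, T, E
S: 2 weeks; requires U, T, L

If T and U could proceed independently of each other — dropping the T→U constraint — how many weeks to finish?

19

Original critical path: E→C→L→S = 6+4+7+2 = 19 ⇒ 19 weeks.
Dropping T→U doesn't change U's earliest start (10); another predecessor still binds.
The longest chain is now E→C→L→S = 6+4+7+2 = 19, so the job takes 19 weeks.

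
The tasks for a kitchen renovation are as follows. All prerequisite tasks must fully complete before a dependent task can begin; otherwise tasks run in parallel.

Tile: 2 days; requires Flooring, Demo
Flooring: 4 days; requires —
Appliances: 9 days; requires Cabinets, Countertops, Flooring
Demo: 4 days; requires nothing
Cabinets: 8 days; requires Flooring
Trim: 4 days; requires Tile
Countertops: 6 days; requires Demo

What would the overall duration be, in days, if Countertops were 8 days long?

21

Baseline: Flooring→Cabinets→Appliances = 4+8+9 = 21 → 21 days.
Countertops is off the critical path — its longest chain is 19 days, giving 2 of slack.
New critical path: Demo→Countertops→Appliances = 4+8+9 = 21 ⇒ 21 days.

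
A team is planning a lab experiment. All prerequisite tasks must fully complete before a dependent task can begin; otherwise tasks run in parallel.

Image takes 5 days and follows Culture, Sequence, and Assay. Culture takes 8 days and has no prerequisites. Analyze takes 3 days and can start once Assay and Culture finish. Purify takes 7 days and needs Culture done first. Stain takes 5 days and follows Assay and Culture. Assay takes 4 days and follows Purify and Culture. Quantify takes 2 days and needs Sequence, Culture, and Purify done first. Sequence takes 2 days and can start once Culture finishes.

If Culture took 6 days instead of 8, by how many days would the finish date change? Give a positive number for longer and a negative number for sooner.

-2

As given, the longest chain is Culture→Purify→Assay→Image = 8+7+4+5 = 24, so the finish is 24 days.
Since Culture is critical, the -2 change carries straight to that chain (now 22 days).
The critical path is still Culture→Purify→Assay→Image; finish is now 22 days.
Change in finish: 22 − 24 = -2 days.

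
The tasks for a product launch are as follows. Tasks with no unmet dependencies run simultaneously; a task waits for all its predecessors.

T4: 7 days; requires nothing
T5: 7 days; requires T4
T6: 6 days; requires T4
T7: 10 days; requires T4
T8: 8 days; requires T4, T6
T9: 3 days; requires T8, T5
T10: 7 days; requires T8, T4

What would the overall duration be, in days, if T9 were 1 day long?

Critical path before the change: T4→T6→T8→T10 = 7+6+8+7 = 28 giving 28 days.
The longest path through T9 is only 24 days, so T9 has float 4.
No other chain overtakes it, so the finish is 28 days.

28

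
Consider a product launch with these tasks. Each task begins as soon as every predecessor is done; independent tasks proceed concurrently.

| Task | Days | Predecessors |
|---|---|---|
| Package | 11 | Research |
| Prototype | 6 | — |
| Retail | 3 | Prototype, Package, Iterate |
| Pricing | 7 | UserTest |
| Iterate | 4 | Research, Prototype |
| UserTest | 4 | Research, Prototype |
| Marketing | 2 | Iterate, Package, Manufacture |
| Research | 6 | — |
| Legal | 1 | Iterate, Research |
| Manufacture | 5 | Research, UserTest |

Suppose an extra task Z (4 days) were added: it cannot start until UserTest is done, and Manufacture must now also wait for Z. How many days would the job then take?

Originally the job takes 20 days.
With Z inserted, Manufacture now waits for max(Research, UserTest, Z).
New critical path: Research→UserTest→Z→Manufacture→Marketing = 6+4+4+5+2 = 21 ⇒ 21 days.

21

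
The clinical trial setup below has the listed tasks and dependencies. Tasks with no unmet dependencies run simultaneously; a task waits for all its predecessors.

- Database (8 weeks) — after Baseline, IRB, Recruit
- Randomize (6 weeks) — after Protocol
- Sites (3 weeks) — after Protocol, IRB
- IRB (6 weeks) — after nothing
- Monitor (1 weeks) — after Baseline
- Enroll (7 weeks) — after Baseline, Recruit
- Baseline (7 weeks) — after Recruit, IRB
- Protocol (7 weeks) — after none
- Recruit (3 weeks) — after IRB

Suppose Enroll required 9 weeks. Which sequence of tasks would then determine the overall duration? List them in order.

IRB, Recruit, Baseline, Enroll

As given, the longest chain is IRB→Recruit→Baseline→Database = 6+3+7+8 = 24, so the finish is 24 weeks.
The longest path through Enroll is only 23 weeks, so Enroll has float 1.
New critical path: IRB→Recruit→Baseline→Enroll = 6+3+7+9 = 25 ⇒ 25 weeks.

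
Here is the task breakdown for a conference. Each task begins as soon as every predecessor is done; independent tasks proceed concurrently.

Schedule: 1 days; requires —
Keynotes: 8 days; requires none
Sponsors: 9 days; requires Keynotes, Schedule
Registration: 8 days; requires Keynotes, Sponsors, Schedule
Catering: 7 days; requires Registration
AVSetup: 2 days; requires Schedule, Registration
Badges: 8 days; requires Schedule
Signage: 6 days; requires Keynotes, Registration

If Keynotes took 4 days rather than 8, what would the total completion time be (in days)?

Critical path before the change: Keynotes→Sponsors→Registration→Catering = 8+9+8+7 = 32 giving 32 days.
Keynotes is on the critical path; changing it to 4 makes that path 28 days.
No other chain overtakes it, so the finish is 28 days.

28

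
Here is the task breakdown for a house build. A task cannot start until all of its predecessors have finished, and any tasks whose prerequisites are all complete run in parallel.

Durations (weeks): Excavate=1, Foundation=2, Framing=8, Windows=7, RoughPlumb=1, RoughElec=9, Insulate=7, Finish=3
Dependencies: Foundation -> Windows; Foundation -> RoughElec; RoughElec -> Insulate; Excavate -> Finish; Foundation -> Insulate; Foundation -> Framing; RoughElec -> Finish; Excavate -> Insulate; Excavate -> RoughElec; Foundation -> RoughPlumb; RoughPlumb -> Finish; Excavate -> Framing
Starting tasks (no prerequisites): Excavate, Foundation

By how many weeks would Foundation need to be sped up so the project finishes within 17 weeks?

1

Current finish: 18 weeks; target: 17.
Foundation is on every critical path, so each week cut from Foundation cuts the finish by one (this holds down to a finish of 17).
Need 18 − 17 = 1 week off Foundation → Foundation becomes 1 week, finish becomes 17.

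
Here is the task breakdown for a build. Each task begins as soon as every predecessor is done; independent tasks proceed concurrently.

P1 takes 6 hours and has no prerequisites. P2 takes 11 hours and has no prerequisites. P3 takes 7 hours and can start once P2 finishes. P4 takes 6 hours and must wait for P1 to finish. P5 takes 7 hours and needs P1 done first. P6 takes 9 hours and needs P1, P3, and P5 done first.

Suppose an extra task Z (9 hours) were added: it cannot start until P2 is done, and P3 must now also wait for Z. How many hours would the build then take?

36

Originally the build takes 27 hours.
With Z inserted, P3 now waits for max(P2, Z).
New critical path: P2→Z→P3→P6 = 11+9+7+9 = 36 ⇒ 36 hours.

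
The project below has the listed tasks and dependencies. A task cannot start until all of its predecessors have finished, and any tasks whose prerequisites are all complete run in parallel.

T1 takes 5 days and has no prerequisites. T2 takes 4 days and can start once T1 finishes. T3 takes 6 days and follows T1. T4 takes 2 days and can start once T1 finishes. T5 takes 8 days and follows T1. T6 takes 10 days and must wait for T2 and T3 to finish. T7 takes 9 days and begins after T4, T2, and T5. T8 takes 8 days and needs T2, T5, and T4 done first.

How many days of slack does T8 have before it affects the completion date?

T1→T5→T7 = 5+8+9 = 22 sets the makespan at 22 days.
The longest chain containing T8 totals 21 days.
Float = 22 − 21 = 1.

1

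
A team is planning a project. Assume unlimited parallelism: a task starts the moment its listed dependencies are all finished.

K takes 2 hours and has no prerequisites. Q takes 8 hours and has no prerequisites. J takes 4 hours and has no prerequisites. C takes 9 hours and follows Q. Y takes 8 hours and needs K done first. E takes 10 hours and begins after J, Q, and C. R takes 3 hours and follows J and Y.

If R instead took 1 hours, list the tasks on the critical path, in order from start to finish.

Q, C, E

The binding path is Q→C→E = 8+9+10 = 27; finish at 27 hours.
The longest path through R is only 13 hours, so R has float 14.
No other chain overtakes it, so the finish is 27 hours.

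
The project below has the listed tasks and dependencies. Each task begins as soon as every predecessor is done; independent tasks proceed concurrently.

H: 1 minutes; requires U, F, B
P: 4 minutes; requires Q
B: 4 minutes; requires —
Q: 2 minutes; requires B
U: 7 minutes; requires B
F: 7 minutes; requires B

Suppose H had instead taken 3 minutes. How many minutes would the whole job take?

14

Actual critical path: B→F→H = 4+7+1 = 12 ⇒ 12 minutes.
H lies on that path, so at 3 minutes the path becomes 14 minutes.
The critical path is still B→F→H; finish is now 14 minutes.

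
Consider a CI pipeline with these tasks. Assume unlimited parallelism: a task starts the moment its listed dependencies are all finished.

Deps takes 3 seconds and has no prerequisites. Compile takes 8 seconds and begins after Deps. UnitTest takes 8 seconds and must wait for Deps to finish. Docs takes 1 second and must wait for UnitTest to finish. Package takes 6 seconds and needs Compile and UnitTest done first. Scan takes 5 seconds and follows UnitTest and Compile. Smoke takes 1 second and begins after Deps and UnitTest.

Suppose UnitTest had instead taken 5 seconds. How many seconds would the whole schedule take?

Baseline: Deps→UnitTest→Package = 3+8+6 = 17 → 17 seconds.
UnitTest is on the critical path; changing it to 5 makes that path 14 seconds.
Now Deps→Compile→Package = 3+8+6 = 17 is longest, so the finish becomes 17 seconds.

17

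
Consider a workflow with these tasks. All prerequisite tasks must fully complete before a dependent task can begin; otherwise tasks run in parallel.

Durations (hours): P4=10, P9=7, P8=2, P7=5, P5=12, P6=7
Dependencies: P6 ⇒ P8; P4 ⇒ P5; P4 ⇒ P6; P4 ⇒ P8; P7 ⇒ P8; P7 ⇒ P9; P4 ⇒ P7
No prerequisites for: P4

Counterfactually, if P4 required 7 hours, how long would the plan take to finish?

Critical path before the change: P4→P5 = 10+12 = 22 giving 22 hours.
P4 lies on that path, so at 7 hours the path becomes 19 hours.
That remains the longest chain; total 19 hours.

19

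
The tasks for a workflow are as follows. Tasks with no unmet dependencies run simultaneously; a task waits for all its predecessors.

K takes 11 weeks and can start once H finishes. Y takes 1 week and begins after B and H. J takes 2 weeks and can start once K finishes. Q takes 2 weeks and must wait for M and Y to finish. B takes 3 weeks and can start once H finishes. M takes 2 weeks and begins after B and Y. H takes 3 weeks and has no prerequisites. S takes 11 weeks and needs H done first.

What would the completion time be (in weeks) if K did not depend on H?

Before: longest chain H→K→J = 3+11+2 = 16, finish 16.
Without H→K, K's earliest start moves from 3 to 0.
The longest chain is now H→S = 3+11 = 14, so the project takes 14 weeks.

14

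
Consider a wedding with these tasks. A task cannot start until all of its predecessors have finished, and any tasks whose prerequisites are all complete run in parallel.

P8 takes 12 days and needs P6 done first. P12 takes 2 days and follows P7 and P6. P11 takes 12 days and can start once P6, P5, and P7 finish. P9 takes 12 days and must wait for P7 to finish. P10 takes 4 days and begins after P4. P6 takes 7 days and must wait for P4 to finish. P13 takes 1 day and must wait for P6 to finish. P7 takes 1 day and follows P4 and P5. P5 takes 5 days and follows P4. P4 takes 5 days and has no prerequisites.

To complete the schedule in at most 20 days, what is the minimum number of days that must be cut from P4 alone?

4

Current finish: 24 days; target: 20.
P4 is on every critical path, so each day cut from P4 cuts the finish by one (this holds down to a finish of 20).
Need 24 − 20 = 4 days off P4 → P4 becomes 1 day, finish becomes 20.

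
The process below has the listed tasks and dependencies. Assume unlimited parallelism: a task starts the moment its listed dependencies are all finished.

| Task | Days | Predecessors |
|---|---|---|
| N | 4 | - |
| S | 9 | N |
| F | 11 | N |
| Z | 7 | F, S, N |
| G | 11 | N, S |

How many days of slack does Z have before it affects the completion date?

N→S→G = 4+9+11 = 24 sets the makespan at 24 days.
Z finishes as early as 22 and must finish by 24.
Float = 24 − 22 = 2.

2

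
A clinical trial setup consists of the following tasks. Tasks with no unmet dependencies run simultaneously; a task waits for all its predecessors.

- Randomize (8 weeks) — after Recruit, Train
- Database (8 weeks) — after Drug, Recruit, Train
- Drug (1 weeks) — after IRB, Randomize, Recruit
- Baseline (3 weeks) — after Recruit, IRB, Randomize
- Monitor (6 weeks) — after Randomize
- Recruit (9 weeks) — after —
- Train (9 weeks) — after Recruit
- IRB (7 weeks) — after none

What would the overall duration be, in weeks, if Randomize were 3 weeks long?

As given, the longest chain is Recruit→Train→Randomize→Drug→Database = 9+9+8+1+8 = 35, so the finish is 35 weeks.
Randomize lies on that path, so at 3 weeks the path becomes 30 weeks.
That remains the longest chain; total 30 weeks.

30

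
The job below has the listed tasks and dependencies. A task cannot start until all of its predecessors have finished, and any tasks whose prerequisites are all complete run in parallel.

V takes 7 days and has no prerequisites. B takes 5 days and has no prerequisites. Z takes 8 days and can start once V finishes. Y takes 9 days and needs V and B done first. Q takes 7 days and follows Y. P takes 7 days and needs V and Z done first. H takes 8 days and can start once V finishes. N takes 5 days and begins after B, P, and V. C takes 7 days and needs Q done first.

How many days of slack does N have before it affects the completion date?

3

V→Y→Q→C = 7+9+7+7 = 30 sets the makespan at 30 days.
N finishes as early as 27 and must finish by 30.
Slack of N = 25 − 22 = 3 days.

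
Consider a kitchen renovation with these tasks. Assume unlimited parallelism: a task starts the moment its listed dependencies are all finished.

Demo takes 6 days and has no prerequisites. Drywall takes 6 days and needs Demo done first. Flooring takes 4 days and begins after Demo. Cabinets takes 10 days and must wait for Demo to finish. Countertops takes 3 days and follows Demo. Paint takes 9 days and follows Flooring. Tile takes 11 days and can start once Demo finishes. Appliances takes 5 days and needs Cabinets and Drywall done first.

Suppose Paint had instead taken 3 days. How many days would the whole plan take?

21

Critical path before the change: Demo→Cabinets→Appliances = 6+10+5 = 21 giving 21 days.
Paint is off the critical path — its longest chain is 19 days, giving 2 of slack.
The critical path is still Demo→Cabinets→Appliances; finish is now 21 days.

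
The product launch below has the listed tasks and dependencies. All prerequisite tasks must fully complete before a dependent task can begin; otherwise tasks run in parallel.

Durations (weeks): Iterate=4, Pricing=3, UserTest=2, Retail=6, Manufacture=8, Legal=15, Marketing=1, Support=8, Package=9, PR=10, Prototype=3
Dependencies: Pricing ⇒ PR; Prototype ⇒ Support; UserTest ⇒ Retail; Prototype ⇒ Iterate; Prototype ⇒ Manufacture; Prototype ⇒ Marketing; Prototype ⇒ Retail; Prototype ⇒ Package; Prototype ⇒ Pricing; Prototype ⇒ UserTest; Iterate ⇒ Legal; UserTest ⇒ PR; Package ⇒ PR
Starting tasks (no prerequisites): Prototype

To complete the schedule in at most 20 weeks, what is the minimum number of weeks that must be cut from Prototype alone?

Current finish: 22 weeks; target: 20.
Prototype is on every critical path, so each week cut from Prototype cuts the finish by one (this holds down to a finish of 20).
Need 22 − 20 = 2 weeks off Prototype → Prototype becomes 1 week, finish becomes 20.

2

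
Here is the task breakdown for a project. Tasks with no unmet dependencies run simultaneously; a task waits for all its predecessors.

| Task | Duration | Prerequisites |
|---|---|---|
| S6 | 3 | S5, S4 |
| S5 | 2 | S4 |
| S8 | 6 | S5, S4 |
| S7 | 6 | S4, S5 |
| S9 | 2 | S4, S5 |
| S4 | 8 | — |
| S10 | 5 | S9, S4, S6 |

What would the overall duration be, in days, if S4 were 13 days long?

23

The binding path is S4→S5→S6→S10 = 8+2+3+5 = 18; finish at 18 days.
S4 is on the critical path; changing it to 13 makes that path 23 days.
No other chain overtakes it, so the finish is 23 days.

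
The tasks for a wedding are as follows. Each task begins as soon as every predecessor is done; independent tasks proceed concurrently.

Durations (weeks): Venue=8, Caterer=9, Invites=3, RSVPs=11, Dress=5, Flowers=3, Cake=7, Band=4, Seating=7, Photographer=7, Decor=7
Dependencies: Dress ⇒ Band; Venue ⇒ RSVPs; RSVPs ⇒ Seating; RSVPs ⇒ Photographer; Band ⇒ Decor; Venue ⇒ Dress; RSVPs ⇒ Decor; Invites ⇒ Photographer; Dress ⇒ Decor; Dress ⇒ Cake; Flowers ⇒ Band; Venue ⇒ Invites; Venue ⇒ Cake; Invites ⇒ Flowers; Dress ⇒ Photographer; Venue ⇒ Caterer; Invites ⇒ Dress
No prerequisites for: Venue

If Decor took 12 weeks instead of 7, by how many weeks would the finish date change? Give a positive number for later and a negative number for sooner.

The binding path is Venue→Invites→Dress→Band→Decor = 8+3+5+4+7 = 27; finish at 27 weeks.
Since Decor is critical, the +5 change carries straight to that chain (now 32 weeks).
The critical path is still Venue→Invites→Dress→Band→Decor; finish is now 32 weeks.
Change in finish: 32 − 27 = +5 weeks.

5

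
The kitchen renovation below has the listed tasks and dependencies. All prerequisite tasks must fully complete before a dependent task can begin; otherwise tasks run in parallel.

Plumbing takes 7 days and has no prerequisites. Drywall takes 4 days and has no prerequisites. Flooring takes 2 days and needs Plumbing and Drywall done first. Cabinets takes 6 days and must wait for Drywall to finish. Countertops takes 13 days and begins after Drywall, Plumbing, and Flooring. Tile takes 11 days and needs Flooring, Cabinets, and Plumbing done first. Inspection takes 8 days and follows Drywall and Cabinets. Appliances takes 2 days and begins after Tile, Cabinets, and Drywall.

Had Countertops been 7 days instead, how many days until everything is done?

Critical path before the change: Drywall→Cabinets→Tile→Appliances = 4+6+11+2 = 23 giving 23 days.
Countertops is off the critical path — its longest chain is 22 days, giving 1 of slack.
The critical path is still Drywall→Cabinets→Tile→Appliances; finish is now 23 days.

23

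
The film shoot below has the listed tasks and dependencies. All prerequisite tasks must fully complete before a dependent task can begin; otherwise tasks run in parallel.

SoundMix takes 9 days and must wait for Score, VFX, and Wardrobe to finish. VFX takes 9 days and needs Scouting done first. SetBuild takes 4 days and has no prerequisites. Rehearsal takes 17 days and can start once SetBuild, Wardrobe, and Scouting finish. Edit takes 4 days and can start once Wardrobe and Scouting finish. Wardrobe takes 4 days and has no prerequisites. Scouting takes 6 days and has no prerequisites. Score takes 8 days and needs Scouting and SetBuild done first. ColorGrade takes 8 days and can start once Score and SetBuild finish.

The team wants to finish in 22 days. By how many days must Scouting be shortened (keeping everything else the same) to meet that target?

Current finish: 24 days; target: 22.
Scouting is on every critical path, so each day cut from Scouting cuts the finish by one (this holds down to a finish of 21).
Need 24 − 22 = 2 days off Scouting → Scouting becomes 4 days, finish becomes 22.

2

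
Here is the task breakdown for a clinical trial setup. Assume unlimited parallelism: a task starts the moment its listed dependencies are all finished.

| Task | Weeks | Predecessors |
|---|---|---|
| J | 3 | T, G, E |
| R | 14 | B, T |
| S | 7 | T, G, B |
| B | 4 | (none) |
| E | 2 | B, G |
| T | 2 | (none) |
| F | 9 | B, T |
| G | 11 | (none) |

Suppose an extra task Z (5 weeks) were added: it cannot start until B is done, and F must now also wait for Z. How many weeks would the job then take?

Originally the job takes 18 weeks.
With Z inserted, F now waits for max(B, T, Z).
New critical path: G→S = 11+7 = 18 ⇒ 18 weeks.

18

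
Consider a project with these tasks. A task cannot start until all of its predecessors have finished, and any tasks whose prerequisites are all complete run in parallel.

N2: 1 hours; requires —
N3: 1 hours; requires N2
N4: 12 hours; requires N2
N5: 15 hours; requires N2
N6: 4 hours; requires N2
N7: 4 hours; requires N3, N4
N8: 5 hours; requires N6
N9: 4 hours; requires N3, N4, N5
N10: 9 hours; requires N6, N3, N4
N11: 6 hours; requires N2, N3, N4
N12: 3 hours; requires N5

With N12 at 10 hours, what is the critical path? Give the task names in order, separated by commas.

N2, N5, N12

As given, the longest chain is N2→N4→N10 = 1+12+9 = 22, so the finish is 22 hours.
The longest path through N12 is only 19 hours, so N12 has float 3.
New critical path: N2→N5→N12 = 1+15+10 = 26 ⇒ 26 hours.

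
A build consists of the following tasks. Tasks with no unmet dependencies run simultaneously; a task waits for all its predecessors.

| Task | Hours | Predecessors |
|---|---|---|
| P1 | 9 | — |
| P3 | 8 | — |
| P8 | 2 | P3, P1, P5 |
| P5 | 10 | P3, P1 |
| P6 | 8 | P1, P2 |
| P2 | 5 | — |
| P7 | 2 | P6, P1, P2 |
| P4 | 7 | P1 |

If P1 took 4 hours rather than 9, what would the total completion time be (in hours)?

Baseline: P1→P5→P8 = 9+10+2 = 21 → 21 hours.
P1 is on the critical path; changing it to 4 makes that path 16 hours.
Now P3→P5→P8 = 8+10+2 = 20 is longest, so the finish becomes 20 hours.

20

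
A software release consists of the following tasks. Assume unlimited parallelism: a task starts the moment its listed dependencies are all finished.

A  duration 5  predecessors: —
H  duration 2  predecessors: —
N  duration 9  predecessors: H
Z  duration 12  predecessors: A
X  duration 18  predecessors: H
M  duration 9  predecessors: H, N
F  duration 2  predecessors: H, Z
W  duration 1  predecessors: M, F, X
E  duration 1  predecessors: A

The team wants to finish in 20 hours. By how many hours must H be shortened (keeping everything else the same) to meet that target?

Current finish: 21 hours; target: 20.
H is on every critical path, so each hour cut from H cuts the finish by one (this holds down to a finish of 20).
Need 21 − 20 = 1 hour off H → H becomes 1 hour, finish becomes 20.

1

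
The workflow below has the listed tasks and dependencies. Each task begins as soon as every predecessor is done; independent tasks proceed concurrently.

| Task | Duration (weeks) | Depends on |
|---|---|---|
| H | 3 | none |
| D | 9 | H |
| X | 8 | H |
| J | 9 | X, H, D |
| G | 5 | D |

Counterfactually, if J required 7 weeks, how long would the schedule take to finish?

Actual critical path: H→D→J = 3+9+9 = 21 ⇒ 21 weeks.
Since J is critical, the -2 change carries straight to that chain (now 19 weeks).
No other chain overtakes it, so the finish is 19 weeks.

19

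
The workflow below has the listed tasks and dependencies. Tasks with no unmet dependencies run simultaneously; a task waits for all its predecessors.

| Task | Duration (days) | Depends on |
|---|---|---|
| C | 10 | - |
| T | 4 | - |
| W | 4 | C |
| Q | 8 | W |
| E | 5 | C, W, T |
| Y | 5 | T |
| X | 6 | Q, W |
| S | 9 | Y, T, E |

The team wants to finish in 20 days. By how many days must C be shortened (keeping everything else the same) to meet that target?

8

Current finish: 28 days; target: 20.
C is on every critical path, so each day cut from C cuts the finish by one (this holds down to a finish of 19).
Need 28 − 20 = 8 days off C → C becomes 2 days, finish becomes 20.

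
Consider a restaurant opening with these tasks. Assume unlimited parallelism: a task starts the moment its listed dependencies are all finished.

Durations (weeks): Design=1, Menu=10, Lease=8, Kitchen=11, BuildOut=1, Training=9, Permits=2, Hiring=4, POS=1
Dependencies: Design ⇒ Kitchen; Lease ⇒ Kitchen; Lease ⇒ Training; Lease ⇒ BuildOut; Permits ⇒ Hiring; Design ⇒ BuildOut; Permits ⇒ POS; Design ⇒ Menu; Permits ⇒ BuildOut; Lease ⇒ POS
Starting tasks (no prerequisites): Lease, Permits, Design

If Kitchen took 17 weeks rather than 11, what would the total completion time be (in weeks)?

25

The binding path is Lease→Kitchen = 8+11 = 19; finish at 19 weeks.
Kitchen lies on that path, so at 17 weeks the path becomes 25 weeks.
No other chain overtakes it, so the finish is 25 weeks.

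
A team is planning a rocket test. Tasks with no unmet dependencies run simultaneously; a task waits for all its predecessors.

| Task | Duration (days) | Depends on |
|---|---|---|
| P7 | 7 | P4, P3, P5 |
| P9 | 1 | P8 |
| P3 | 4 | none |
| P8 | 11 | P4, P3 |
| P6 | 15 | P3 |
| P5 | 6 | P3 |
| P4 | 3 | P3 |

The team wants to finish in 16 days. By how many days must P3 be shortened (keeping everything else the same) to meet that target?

Current finish: 19 days; target: 16.
P3 is on every critical path, so each day cut from P3 cuts the finish by one (this holds down to a finish of 16).
Need 19 − 16 = 3 days off P3 → P3 becomes 1 day, finish becomes 16.

3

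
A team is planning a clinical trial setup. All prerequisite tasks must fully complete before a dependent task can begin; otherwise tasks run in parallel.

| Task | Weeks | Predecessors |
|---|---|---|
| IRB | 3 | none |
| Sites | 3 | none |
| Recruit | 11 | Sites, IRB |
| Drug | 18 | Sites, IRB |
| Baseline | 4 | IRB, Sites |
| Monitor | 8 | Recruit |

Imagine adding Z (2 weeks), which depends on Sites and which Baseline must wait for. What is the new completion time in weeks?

22

Originally the plan takes 22 weeks.
With Z inserted, Baseline now waits for max(IRB, Sites, Z).
New critical path: IRB→Recruit→Monitor = 3+11+8 = 22 ⇒ 22 weeks.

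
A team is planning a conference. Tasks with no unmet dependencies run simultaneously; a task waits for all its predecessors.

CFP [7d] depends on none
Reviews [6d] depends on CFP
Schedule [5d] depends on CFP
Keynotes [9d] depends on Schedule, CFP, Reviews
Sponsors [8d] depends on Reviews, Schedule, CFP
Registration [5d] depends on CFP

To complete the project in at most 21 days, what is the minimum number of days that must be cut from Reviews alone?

1

Current finish: 22 days; target: 21.
Reviews is on every critical path, so each day cut from Reviews cuts the finish by one (this holds down to a finish of 21).
Need 22 − 21 = 1 day off Reviews → Reviews becomes 5 days, finish becomes 21.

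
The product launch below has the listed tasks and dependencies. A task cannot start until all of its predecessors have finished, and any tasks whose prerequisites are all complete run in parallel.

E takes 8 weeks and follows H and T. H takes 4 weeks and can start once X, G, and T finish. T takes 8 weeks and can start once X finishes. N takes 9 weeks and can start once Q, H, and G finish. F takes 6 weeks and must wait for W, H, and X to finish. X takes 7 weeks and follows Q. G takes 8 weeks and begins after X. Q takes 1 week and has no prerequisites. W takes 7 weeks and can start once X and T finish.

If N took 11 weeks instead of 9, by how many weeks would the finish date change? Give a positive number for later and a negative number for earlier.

2

Actual critical path: Q→X→G→H→N = 1+7+8+4+9 = 29 ⇒ 29 weeks.
N lies on that path, so at 11 weeks the path becomes 31 weeks.
New critical path: Q→X→T→H→N = 1+7+8+4+11 = 31 ⇒ 31 weeks.
Change in finish: 31 − 29 = +2 weeks.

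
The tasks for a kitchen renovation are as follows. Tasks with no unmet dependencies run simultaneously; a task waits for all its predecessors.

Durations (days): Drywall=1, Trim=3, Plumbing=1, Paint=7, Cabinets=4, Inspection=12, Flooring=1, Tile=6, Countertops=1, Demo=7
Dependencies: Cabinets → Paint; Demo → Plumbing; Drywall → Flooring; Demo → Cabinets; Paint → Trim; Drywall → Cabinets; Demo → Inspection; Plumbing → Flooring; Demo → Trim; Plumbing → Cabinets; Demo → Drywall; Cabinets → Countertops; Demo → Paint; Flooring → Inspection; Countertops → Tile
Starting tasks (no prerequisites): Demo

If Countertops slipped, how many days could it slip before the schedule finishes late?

Critical path: Demo→Plumbing→Cabinets→Paint→Trim = 7+1+4+7+3 = 22, so the finish is 22 days.
Longest path through Countertops: 19 days (earliest finish 13, latest finish 16).
Slack of Countertops = 15 − 12 = 3 days.

3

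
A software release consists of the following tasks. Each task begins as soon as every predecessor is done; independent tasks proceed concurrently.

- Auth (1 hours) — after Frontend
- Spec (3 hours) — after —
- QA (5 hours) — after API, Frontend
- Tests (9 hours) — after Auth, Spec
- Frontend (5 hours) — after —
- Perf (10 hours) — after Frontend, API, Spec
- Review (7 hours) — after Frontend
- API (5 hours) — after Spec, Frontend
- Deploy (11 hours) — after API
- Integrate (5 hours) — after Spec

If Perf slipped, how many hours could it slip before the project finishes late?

Frontend→API→Deploy = 5+5+11 = 21 sets the makespan at 21 hours.
The longest chain containing Perf totals 20 hours.
So Perf can slip 21 − 20 = 1 hour.

1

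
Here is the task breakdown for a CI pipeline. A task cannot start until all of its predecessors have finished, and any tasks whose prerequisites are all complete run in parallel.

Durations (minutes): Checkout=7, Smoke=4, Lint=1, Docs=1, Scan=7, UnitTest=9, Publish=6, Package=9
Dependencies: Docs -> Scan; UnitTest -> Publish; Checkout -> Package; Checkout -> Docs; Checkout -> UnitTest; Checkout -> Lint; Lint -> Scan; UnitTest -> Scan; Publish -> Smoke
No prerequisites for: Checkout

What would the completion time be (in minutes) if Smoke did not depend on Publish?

With the dependency in place, Checkout→UnitTest→Publish→Smoke = 7+9+6+4 = 26 sets the finish at 26 minutes.
Without Publish→Smoke, Smoke's earliest start moves from 22 to 0.
The longest chain is now Checkout→UnitTest→Scan = 7+9+7 = 23, so the project takes 23 minutes.

23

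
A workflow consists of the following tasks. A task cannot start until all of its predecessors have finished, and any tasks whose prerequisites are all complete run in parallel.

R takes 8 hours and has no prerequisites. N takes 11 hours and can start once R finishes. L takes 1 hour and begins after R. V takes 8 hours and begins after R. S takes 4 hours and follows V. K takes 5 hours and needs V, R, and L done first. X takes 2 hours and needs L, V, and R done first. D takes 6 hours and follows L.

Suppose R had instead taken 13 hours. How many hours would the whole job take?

The binding path is R→V→K = 8+8+5 = 21; finish at 21 hours.
R lies on that path, so at 13 hours the path becomes 26 hours.
That remains the longest chain; total 26 hours.

26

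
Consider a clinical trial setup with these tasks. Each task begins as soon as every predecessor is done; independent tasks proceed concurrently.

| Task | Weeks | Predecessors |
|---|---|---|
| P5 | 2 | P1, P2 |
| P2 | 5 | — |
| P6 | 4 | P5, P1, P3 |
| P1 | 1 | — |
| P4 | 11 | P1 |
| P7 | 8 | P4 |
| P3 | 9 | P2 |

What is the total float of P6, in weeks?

The longest chain is P1→P4→P7 = 1+11+8 = 20; overall finish 20 weeks.
Longest path through P6: 18 weeks (earliest finish 18, latest finish 20).
Slack of P6 = 16 − 14 = 2 weeks.

2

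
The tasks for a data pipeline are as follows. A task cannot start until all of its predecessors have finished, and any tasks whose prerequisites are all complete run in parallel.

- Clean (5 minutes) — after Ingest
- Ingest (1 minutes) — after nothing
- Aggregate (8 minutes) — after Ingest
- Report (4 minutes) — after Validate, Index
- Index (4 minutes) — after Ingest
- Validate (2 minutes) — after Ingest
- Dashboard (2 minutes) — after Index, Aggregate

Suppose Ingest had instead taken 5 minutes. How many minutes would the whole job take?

15

As given, the longest chain is Ingest→Aggregate→Dashboard = 1+8+2 = 11, so the finish is 11 minutes.
Ingest lies on that path, so at 5 minutes the path becomes 15 minutes.
The critical path is still Ingest→Aggregate→Dashboard; finish is now 15 minutes.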